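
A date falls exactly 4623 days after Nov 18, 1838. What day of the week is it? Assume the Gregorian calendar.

Wednesday

First find the weekday of Nov 18, 1838. Doomsday rule: the anchor day for the 1800s is Friday. For year 38: 38÷12 = 3 r 2, and 2÷4 = 0, so 3+2+0 = 5.
Friday + 5 ≡ Wednesday — that's 1838's doomsday.
In November the doomsday date is Nov 7.
Nov 18 is 11 days after Nov 7; 11 mod 7 = 4, so Wednesday + 4 = Sunday.
4623 mod 7 = 3, so 4623 days after a Sunday is Sunday + 3 = Wednesday.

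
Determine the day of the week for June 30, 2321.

Doomsday rule: the anchor day for the 2300s is Wednesday. For year 21: 21÷12 = 1 r 9, and 9÷4 = 2, so 1+9+2 = 12.
Wednesday + 12 ≡ Monday — that's 2321's doomsday.
In June the doomsday date is Jun 6.
Jun 30 is 24 days after Jun 6; 24 mod 7 = 3, so Monday + 3 = Thursday.

Thursday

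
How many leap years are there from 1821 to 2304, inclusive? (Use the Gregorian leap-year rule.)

117

Multiples of 4 in [1821,2304]: 121.
Of those, multiples of 100: 5 (not leap unless ÷400).
Multiples of 400: 1.
Leap years = 121 − 5 + 1 = 117.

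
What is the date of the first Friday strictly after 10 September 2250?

September 13, 2250

Sep 10, 2250 is a Tuesday.
From Tuesday to the next Friday is 3 days.
Sep 10, 2250 + 3 = Sep 13, 2250.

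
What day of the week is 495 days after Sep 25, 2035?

Sunday

Sep 25, 2035 is a Tuesday.
495 mod 7 = 5, so 495 days after a Tuesday is Tuesday + 5 = Sunday.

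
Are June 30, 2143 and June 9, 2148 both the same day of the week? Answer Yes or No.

From Jun 30, 2143 to Jun 9, 2148 is 1806 days.
1806 mod 7 = 0, so they are the same weekday.
(Jun 30, 2143 is a Sunday; Jun 9, 2148 is a Sunday.)

Yes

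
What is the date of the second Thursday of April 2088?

April 8, 2088

April 1, 2088 is a Thursday.
The first Thursday is therefore April 1 (same day).
The second Thursday is 1 + 1×7 = April 8.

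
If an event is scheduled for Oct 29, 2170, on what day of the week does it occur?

Monday

Doomsday rule: the anchor day for the 2100s is Sunday. For year 70: 70÷12 = 5 r 10, and 10÷4 = 2, so 5+10+2 = 17.
Sunday + 17 ≡ Wednesday — that's 2170's doomsday.
In October the doomsday date is Oct 10.
Oct 29 is 19 days after Oct 10; 19 mod 7 = 5, so Wednesday + 5 = Monday.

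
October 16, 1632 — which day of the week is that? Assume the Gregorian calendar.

Doomsday rule: the anchor day for the 1600s is Tuesday. For year 32: 32÷12 = 2 r 8, and 8÷4 = 2, so 2+8+2 = 12.
Tuesday + 12 ≡ Sunday — that's 1632's doomsday.
In October the doomsday date is Oct 10.
Oct 16 is 6 days after Oct 10; 6 mod 7 = 6, so Sunday + 6 = Saturday.

Saturday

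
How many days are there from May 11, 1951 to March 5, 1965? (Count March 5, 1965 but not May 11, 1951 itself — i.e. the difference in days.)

May 11, 1951 → May 11, 1952: 366 days (Feb 29, 1952 is in that span).
May 11, 1952 → May 11, 1953: 365 days.
May 11, 1953 → May 11, 1954: 365 days.
May 11, 1954 → May 11, 1955: 365 days.
May 11, 1955 → May 11, 1956: 366 days (Feb 29, 1956 is in that span).
May 11, 1956 → May 11, 1957: 365 days.
May 11, 1957 → May 11, 1958: 365 days.
May 11, 1958 → May 11, 1959: 365 days.
May 11, 1959 → May 11, 1960: 366 days (Feb 29, 1960 is in that span).
May 11, 1960 → May 11, 1961: 365 days.
May 11, 1961 → May 11, 1962: 365 days.
May 11, 1962 → May 11, 1963: 365 days.
May 11, 1963 → May 11, 1964: 366 days (Feb 29, 1964 is in that span).
May 11, 1964 → Jun 11, 1964: 31 days (May has 31).
Jun 11, 1964 → Jul 11, 1964: 30 days (June has 30).
Jul 11, 1964 → Aug 11, 1964: 31 days (July has 31).
Aug 11, 1964 → Sep 11, 1964: 31 days (August has 31).
Sep 11, 1964 → Oct 11, 1964: 30 days (September has 30).
Oct 11, 1964 → Nov 11, 1964: 31 days (October has 31).
Nov 11, 1964 → Dec 11, 1964: 30 days (November has 30).
Dec 11, 1964 → Jan 11, 1965: 31 days (December has 31).
Jan 11, 1965 → Feb 11, 1965: 31 days (January has 31).
Feb 11, 1965 → Mar 5, 1965: 22 days.
Total: 5047 days.

5047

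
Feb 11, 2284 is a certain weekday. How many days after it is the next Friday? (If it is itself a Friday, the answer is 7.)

Feb 11, 2284 is a Monday.
From Monday to the next Friday is 4 days.

4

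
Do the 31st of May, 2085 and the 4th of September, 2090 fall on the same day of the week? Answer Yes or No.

From May 31, 2085 to Sep 4, 2090 is 1922 days.
1922 mod 7 = 4, so they are different weekdays.
(May 31, 2085 is a Thursday; Sep 4, 2090 is a Monday.)

No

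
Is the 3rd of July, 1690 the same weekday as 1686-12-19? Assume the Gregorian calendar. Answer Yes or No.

No

From Dec 19, 1686 to Jul 3, 1690 is 1292 days.
1292 mod 7 = 4, so they are different weekdays.
(Dec 19, 1686 is a Thursday; Jul 3, 1690 is a Monday.)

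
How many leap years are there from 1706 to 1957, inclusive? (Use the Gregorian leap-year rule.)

61

Multiples of 4 in [1706,1957]: 63.
Of those, multiples of 100: 2 (not leap unless ÷400).
Multiples of 400: 0.
Leap years = 63 − 2 + 0 = 61.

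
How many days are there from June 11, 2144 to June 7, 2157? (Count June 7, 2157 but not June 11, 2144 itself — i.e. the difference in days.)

Jun 11, 2144 → Jun 11, 2145: 365 days.
Jun 11, 2145 → Jun 11, 2146: 365 days.
Jun 11, 2146 → Jun 11, 2147: 365 days.
Jun 11, 2147 → Jun 11, 2148: 366 days (Feb 29, 2148 is in that span).
Jun 11, 2148 → Jun 11, 2149: 365 days.
Jun 11, 2149 → Jun 11, 2150: 365 days.
Jun 11, 2150 → Jun 11, 2151: 365 days.
Jun 11, 2151 → Jun 11, 2152: 366 days (Feb 29, 2152 is in that span).
Jun 11, 2152 → Jun 11, 2153: 365 days.
Jun 11, 2153 → Jun 11, 2154: 365 days.
Jun 11, 2154 → Jun 11, 2155: 365 days.
Jun 11, 2155 → Jun 11, 2156: 366 days (Feb 29, 2156 is in that span).
Jun 11, 2156 → Jul 11, 2156: 30 days (June has 30).
Jul 11, 2156 → Aug 11, 2156: 31 days (July has 31).
Aug 11, 2156 → Sep 11, 2156: 31 days (August has 31).
Sep 11, 2156 → Oct 11, 2156: 30 days (September has 30).
Oct 11, 2156 → Nov 11, 2156: 31 days (October has 31).
Nov 11, 2156 → Dec 11, 2156: 30 days (November has 30).
Dec 11, 2156 → Jan 11, 2157: 31 days (December has 31).
Jan 11, 2157 → Feb 11, 2157: 31 days (January has 31).
Feb 11, 2157 → Mar 11, 2157: 28 days (February has 28).
Mar 11, 2157 → Apr 11, 2157: 31 days (March has 31).
Apr 11, 2157 → May 11, 2157: 30 days (April has 30).
May 11, 2157 → Jun 7, 2157: 27 days.
Total: 4744 days.

4744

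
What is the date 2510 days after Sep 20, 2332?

+365 (one year) → Sep 20, 2333 (2145 left).
+365 (one year) → Sep 20, 2334 (1780 left).
+365 (one year) → Sep 20, 2335 (1415 left).
+366 (one year; includes Feb 29, 2336) → Sep 20, 2336 (1049 left).
+365 (one year) → Sep 20, 2337 (684 left).
+365 (one year) → Sep 20, 2338 (319 left).
Sep has 30 days: +11 → Oct 1, 2338 (308 left).
Oct has 31 days: +31 → Nov 1, 2338 (277 left).
Nov has 30 days: +30 → Dec 1, 2338 (247 left).
Dec has 31 days: +31 → Jan 1, 2339 (216 left).
Jan has 31 days: +31 → Feb 1, 2339 (185 left).
Feb has 28 days: +28 → Mar 1, 2339 (157 left).
Mar has 31 days: +31 → Apr 1, 2339 (126 left).
Apr has 30 days: +30 → May 1, 2339 (96 left).
May has 31 days: +31 → Jun 1, 2339 (65 left).
Jun has 30 days: +30 → Jul 1, 2339 (35 left).
Jul has 31 days: +31 → Aug 1, 2339 (4 left).
+4 → Aug 5, 2339.

August 5, 2339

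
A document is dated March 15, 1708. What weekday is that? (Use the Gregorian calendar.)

Doomsday rule: the anchor day for the 1700s is Sunday. For year 08: 8÷12 = 0 r 8, and 8÷4 = 2, so 0+8+2 = 10.
Sunday + 10 ≡ Wednesday — that's 1708's doomsday.
In March the doomsday date is Mar 14.
Mar 15 is 1 day after Mar 14; 1 mod 7 = 1, so Wednesday + 1 = Thursday.

Thursday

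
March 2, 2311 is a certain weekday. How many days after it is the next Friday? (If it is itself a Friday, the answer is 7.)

1

Mar 2, 2311 is a Thursday.
From Thursday to the next Friday is 1 day.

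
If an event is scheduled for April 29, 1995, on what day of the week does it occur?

Doomsday rule: the anchor day for the 1900s is Wednesday. For year 95: 95÷12 = 7 r 11, and 11÷4 = 2, so 7+11+2 = 20.
Wednesday + 20 ≡ Tuesday — that's 1995's doomsday.
In April the doomsday date is Apr 4.
Apr 29 is 25 days after Apr 4; 25 mod 7 = 4, so Tuesday + 4 = Saturday.

Saturday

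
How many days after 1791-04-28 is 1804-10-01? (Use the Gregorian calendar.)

4904

Apr 28, 1791 → Apr 28, 1792: 366 days (Feb 29, 1792 is in that span).
Apr 28, 1792 → Apr 28, 1793: 365 days.
Apr 28, 1793 → Apr 28, 1794: 365 days.
Apr 28, 1794 → Apr 28, 1795: 365 days.
Apr 28, 1795 → Apr 28, 1796: 366 days (Feb 29, 1796 is in that span).
Apr 28, 1796 → Apr 28, 1797: 365 days.
Apr 28, 1797 → Apr 28, 1798: 365 days.
Apr 28, 1798 → Apr 28, 1799: 365 days.
Apr 28, 1799 → Apr 28, 1800: 365 days.
Apr 28, 1800 → Apr 28, 1801: 365 days.
Apr 28, 1801 → Apr 28, 1802: 365 days.
Apr 28, 1802 → Apr 28, 1803: 365 days.
Apr 28, 1803 → Apr 28, 1804: 366 days (Feb 29, 1804 is in that span).
Apr 28, 1804 → May 28, 1804: 30 days (April has 30).
May 28, 1804 → Jun 28, 1804: 31 days (May has 31).
Jun 28, 1804 → Jul 28, 1804: 30 days (June has 30).
Jul 28, 1804 → Aug 28, 1804: 31 days (July has 31).
Aug 28, 1804 → Sep 28, 1804: 31 days (August has 31).
Sep 28, 1804 → Oct 1, 1804: 3 days.
Total: 4904 days.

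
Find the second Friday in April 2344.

April 14, 2344

April 1, 2344 is a Saturday.
The first Friday is therefore April 7 (6 days later).
The second Friday is 7 + 1×7 = April 14.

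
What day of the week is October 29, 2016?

Doomsday rule: the anchor day for the 2000s is Tuesday. For year 16: 16÷12 = 1 r 4, and 4÷4 = 1, so 1+4+1 = 6.
Tuesday + 6 ≡ Monday — that's 2016's doomsday.
In October the doomsday date is Oct 10.
Oct 29 is 19 days after Oct 10; 19 mod 7 = 5, so Monday + 5 = Saturday.

Saturday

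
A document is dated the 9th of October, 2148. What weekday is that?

Wednesday

Doomsday rule: the anchor day for the 2100s is Sunday. For year 48: 48÷12 = 4 r 0, and 0÷4 = 0, so 4+0+0 = 4.
Sunday + 4 ≡ Thursday — that's 2148's doomsday.
In October the doomsday date is Oct 10.
Oct 9 is 1 day before Oct 10; 1 mod 7 = 1, so Thursday − 1 = Wednesday.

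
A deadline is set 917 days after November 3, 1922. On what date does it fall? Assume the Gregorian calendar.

May 8, 1925

+365 (one year) → Nov 3, 1923 (552 left).
+366 (one year; includes Feb 29, 1924) → Nov 3, 1924 (186 left).
Nov has 30 days: +28 → Dec 1, 1924 (158 left).
Dec has 31 days: +31 → Jan 1, 1925 (127 left).
Jan has 31 days: +31 → Feb 1, 1925 (96 left).
Feb has 28 days: +28 → Mar 1, 1925 (68 left).
Mar has 31 days: +31 → Apr 1, 1925 (37 left).
Apr has 30 days: +30 → May 1, 1925 (7 left).
+7 → May 8, 1925.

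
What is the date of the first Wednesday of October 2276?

October 1, 2276 is a Sunday.
The first Wednesday is therefore October 4 (3 days later).

October 4, 2276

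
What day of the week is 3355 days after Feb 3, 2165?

Tuesday

Feb 3, 2165 is a Sunday.
3355 mod 7 = 2, so 3355 days after a Sunday is Sunday + 2 = Tuesday.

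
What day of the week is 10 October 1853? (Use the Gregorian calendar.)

Doomsday rule: the anchor day for the 1800s is Friday. For year 53: 53÷12 = 4 r 5, and 5÷4 = 1, so 4+5+1 = 10.
Friday + 10 ≡ Monday — that's 1853's doomsday.
In October the doomsday date is Oct 10.
Oct 10 is the doomsday itself: Monday.

Monday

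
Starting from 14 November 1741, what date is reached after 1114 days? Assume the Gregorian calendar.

December 2, 1744

+365 (one year) → Nov 14, 1742 (749 left).
+365 (one year) → Nov 14, 1743 (384 left).
Nov has 30 days: +17 → Dec 1, 1743 (367 left).
Dec has 31 days: +31 → Jan 1, 1744 (336 left).
Jan has 31 days: +31 → Feb 1, 1744 (305 left).
Feb has 29 days: +29 → Mar 1, 1744 (276 left).
Mar has 31 days: +31 → Apr 1, 1744 (245 left).
Apr has 30 days: +30 → May 1, 1744 (215 left).
May has 31 days: +31 → Jun 1, 1744 (184 left).
Jun has 30 days: +30 → Jul 1, 1744 (154 left).
Jul has 31 days: +31 → Aug 1, 1744 (123 left).
Aug has 31 days: +31 → Sep 1, 1744 (92 left).
Sep has 30 days: +30 → Oct 1, 1744 (62 left).
Oct has 31 days: +31 → Nov 1, 1744 (31 left).
Nov has 30 days: +30 → Dec 1, 1744 (1 left).
+1 → Dec 2, 1744.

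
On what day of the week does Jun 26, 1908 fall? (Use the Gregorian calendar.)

Doomsday rule: the anchor day for the 1900s is Wednesday. For year 08: 8÷12 = 0 r 8, and 8÷4 = 2, so 0+8+2 = 10.
Wednesday + 10 ≡ Saturday — that's 1908's doomsday.
In June the doomsday date is Jun 6.
Jun 26 is 20 days after Jun 6; 20 mod 7 = 6, so Saturday + 6 = Friday.

Friday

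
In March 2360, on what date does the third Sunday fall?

March 1, 2360 is a Tuesday.
The first Sunday is therefore March 6 (5 days later).
The third Sunday is 6 + 2×7 = March 20.

March 20, 2360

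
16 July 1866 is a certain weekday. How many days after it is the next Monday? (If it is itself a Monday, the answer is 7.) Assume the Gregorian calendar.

Jul 16, 1866 is a Monday.
From Monday to the next Monday is 7 days.

7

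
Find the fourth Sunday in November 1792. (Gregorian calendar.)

November 1, 1792 is a Thursday.
The first Sunday is therefore November 4 (3 days later).
The fourth Sunday is 4 + 3×7 = November 25.

November 25, 1792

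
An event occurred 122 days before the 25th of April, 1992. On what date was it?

−25 → Mar 31, 1992 (end of Mar, 31 days; 97 left).
−31 → Feb 29, 1992 (end of Feb, 29 days; 66 left).
−29 → Jan 31, 1992 (end of Jan, 31 days; 37 left).
−31 → Dec 31, 1991 (end of Dec, 31 days; 6 left).
−6 → Dec 25, 1991.

December 25, 1991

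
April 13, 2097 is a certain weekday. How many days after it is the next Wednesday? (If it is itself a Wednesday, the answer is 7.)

4

Apr 13, 2097 is a Saturday.
From Saturday to the next Wednesday is 4 days.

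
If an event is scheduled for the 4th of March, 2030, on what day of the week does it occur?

Monday

January 1, 2030 is a Tuesday.
Jan 1, 2030 → Feb 1, 2030: 31 days (January has 31).
Feb 1, 2030 → Mar 1, 2030: 28 days (February has 28).
Mar 1, 2030 → Mar 4, 2030: 3 days.
Total: 62 days.
62 mod 7 = 6, so Tuesday + 6 = Monday.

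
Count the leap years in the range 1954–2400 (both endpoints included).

109

Multiples of 4 in [1954,2400]: 112.
Of those, multiples of 100: 5 (not leap unless ÷400).
Multiples of 400: 2.
Leap years = 112 − 5 + 2 = 109.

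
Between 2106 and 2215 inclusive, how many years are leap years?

Multiples of 4 in [2106,2215]: 27.
Of those, multiples of 100: 1 (not leap unless ÷400).
Multiples of 400: 0.
Leap years = 27 − 1 + 0 = 26.

26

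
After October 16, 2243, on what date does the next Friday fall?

October 20, 2243

Oct 16, 2243 is a Monday.
From Monday to the next Friday is 4 days.
Oct 16, 2243 + 4 = Oct 20, 2243.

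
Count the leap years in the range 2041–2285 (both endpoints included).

59

Multiples of 4 in [2041,2285]: 61.
Of those, multiples of 100: 2 (not leap unless ÷400).
Multiples of 400: 0.
Leap years = 61 − 2 + 0 = 59.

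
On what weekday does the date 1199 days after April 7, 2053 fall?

Apr 7, 2053 is a Monday.
1199 mod 7 = 2, so 1199 days after a Monday is Monday + 2 = Wednesday.

Wednesday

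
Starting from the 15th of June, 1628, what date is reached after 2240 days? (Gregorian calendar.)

August 3, 1634

+365 (one year) → Jun 15, 1629 (1875 left).
+365 (one year) → Jun 15, 1630 (1510 left).
+365 (one year) → Jun 15, 1631 (1145 left).
+366 (one year; includes Feb 29, 1632) → Jun 15, 1632 (779 left).
+365 (one year) → Jun 15, 1633 (414 left).
+365 (one year) → Jun 15, 1634 (49 left).
Jun has 30 days: +16 → Jul 1, 1634 (33 left).
Jul has 31 days: +31 → Aug 1, 1634 (2 left).
+2 → Aug 3, 1634.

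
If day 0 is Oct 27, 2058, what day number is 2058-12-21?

Oct 27, 2058 → Nov 27, 2058: 31 days (October has 31).
Nov 27, 2058 → Dec 21, 2058: 24 days.
Total: 55 days.

55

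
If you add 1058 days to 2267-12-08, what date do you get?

+366 (one year; includes Feb 29, 2268) → Dec 8, 2268 (692 left).
+365 (one year) → Dec 8, 2269 (327 left).
Dec has 31 days: +24 → Jan 1, 2270 (303 left).
Jan has 31 days: +31 → Feb 1, 2270 (272 left).
Feb has 28 days: +28 → Mar 1, 2270 (244 left).
Mar has 31 days: +31 → Apr 1, 2270 (213 left).
Apr has 30 days: +30 → May 1, 2270 (183 left).
May has 31 days: +31 → Jun 1, 2270 (152 left).
Jun has 30 days: +30 → Jul 1, 2270 (122 left).
Jul has 31 days: +31 → Aug 1, 2270 (91 left).
Aug has 31 days: +31 → Sep 1, 2270 (60 left).
Sep has 30 days: +30 → Oct 1, 2270 (30 left).
+30 → Oct 31, 2270.

October 31, 2270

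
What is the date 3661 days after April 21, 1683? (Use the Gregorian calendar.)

+366 (one year; includes Feb 29, 1684) → Apr 21, 1684 (3295 left).
+365 (one year) → Apr 21, 1685 (2930 left).
+365 (one year) → Apr 21, 1686 (2565 left).
+365 (one year) → Apr 21, 1687 (2200 left).
+366 (one year; includes Feb 29, 1688) → Apr 21, 1688 (1834 left).
+365 (one year) → Apr 21, 1689 (1469 left).
+365 (one year) → Apr 21, 1690 (1104 left).
+365 (one year) → Apr 21, 1691 (739 left).
+366 (one year; includes Feb 29, 1692) → Apr 21, 1692 (373 left).
Apr has 30 days: +10 → May 1, 1692 (363 left).
May has 31 days: +31 → Jun 1, 1692 (332 left).
Jun has 30 days: +30 → Jul 1, 1692 (302 left).
Jul has 31 days: +31 → Aug 1, 1692 (271 left).
Aug has 31 days: +31 → Sep 1, 1692 (240 left).
Sep has 30 days: +30 → Oct 1, 1692 (210 left).
Oct has 31 days: +31 → Nov 1, 1692 (179 left).
Nov has 30 days: +30 → Dec 1, 1692 (149 left).
Dec has 31 days: +31 → Jan 1, 1693 (118 left).
Jan has 31 days: +31 → Feb 1, 1693 (87 left).
Feb has 28 days: +28 → Mar 1, 1693 (59 left).
Mar has 31 days: +31 → Apr 1, 1693 (28 left).
+28 → Apr 29, 1693.

April 29, 1693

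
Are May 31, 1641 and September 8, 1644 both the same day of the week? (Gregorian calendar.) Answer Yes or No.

From May 31, 1641 to Sep 8, 1644 is 1196 days.
1196 mod 7 = 6, so they are different weekdays.
(May 31, 1641 is a Friday; Sep 8, 1644 is a Thursday.)

No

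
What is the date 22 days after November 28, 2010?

Nov has 30 days: +3 → Dec 1, 2010 (19 left).
+19 → Dec 20, 2010.

December 20, 2010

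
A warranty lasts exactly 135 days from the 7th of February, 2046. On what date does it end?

June 22, 2046

Feb has 28 days: +22 → Mar 1, 2046 (113 left).
Mar has 31 days: +31 → Apr 1, 2046 (82 left).
Apr has 30 days: +30 → May 1, 2046 (52 left).
May has 31 days: +31 → Jun 1, 2046 (21 left).
+21 → Jun 22, 2046.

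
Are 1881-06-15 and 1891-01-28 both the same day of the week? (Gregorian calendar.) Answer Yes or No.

Yes

From Jun 15, 1881 to Jan 28, 1891 is 3514 days.
3514 mod 7 = 0, so they are the same weekday.
(Jun 15, 1881 is a Wednesday; Jan 28, 1891 is a Wednesday.)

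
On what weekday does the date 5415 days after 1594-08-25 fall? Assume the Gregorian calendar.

Monday

Aug 25, 1594 is a Thursday.
5415 mod 7 = 4, so 5415 days after a Thursday is Thursday + 4 = Monday.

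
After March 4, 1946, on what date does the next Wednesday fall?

March 6, 1946

Mar 4, 1946 is a Monday.
From Monday to the next Wednesday is 2 days.
Mar 4, 1946 + 2 = Mar 6, 1946.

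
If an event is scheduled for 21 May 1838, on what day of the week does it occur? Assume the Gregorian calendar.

Doomsday rule: the anchor day for the 1800s is Friday. For year 38: 38÷12 = 3 r 2, and 2÷4 = 0, so 3+2+0 = 5.
Friday + 5 ≡ Wednesday — that's 1838's doomsday.
In May the doomsday date is May 9.
May 21 is 12 days after May 9; 12 mod 7 = 5, so Wednesday + 5 = Monday.

Monday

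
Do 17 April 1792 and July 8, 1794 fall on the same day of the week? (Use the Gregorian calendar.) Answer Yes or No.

From Apr 17, 1792 to Jul 8, 1794 is 812 days.
812 mod 7 = 0, so they are the same weekday.
(Apr 17, 1792 is a Tuesday; Jul 8, 1794 is a Tuesday.)

Yes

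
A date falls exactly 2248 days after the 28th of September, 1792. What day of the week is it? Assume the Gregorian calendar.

Saturday

Sep 28, 1792 is a Friday.
2248 mod 7 = 1, so 2248 days after a Friday is Friday + 1 = Saturday.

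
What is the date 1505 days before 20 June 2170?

−365 (one year) → Jun 20, 2169 (1140 left).
−365 (one year) → Jun 20, 2168 (775 left).
−366 (one year; includes Feb 29, 2168) → Jun 20, 2167 (409 left).
−365 (one year) → Jun 20, 2166 (44 left).
−20 → May 31, 2166 (end of May, 31 days; 24 left).
−24 → May 7, 2166.

May 7, 2166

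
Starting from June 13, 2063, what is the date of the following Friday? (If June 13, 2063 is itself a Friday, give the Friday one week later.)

June 15, 2063

Jun 13, 2063 is a Wednesday.
From Wednesday to the next Friday is 2 days.
Jun 13, 2063 + 2 = Jun 15, 2063.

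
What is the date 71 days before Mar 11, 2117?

−11 → Feb 28, 2117 (end of Feb, 28 days; 60 left).
−28 → Jan 31, 2117 (end of Jan, 31 days; 32 left).
−31 → Dec 31, 2116 (end of Dec, 31 days; 1 left).
−1 → Dec 30, 2116.

December 30, 2116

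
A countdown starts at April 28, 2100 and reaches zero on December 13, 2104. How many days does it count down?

1690

Apr 28, 2100 → Apr 28, 2101: 365 days.
Apr 28, 2101 → Apr 28, 2102: 365 days.
Apr 28, 2102 → Apr 28, 2103: 365 days.
Apr 28, 2103 → Apr 28, 2104: 366 days (Feb 29, 2104 is in that span).
Apr 28, 2104 → May 28, 2104: 30 days (April has 30).
May 28, 2104 → Jun 28, 2104: 31 days (May has 31).
Jun 28, 2104 → Jul 28, 2104: 30 days (June has 30).
Jul 28, 2104 → Aug 28, 2104: 31 days (July has 31).
Aug 28, 2104 → Sep 28, 2104: 31 days (August has 31).
Sep 28, 2104 → Oct 28, 2104: 30 days (September has 30).
Oct 28, 2104 → Nov 28, 2104: 31 days (October has 31).
Nov 28, 2104 → Dec 13, 2104: 15 days.
Total: 1690 days.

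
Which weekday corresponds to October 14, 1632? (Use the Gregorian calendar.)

Thursday

Doomsday rule: the anchor day for the 1600s is Tuesday. For year 32: 32÷12 = 2 r 8, and 8÷4 = 2, so 2+8+2 = 12.
Tuesday + 12 ≡ Sunday — that's 1632's doomsday.
In October the doomsday date is Oct 10.
Oct 14 is 4 days after Oct 10; 4 mod 7 = 4, so Sunday + 4 = Thursday.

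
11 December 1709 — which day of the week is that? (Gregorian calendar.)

Wednesday

Doomsday rule: the anchor day for the 1700s is Sunday. For year 09: 9÷12 = 0 r 9, and 9÷4 = 2, so 0+9+2 = 11.
Sunday + 11 ≡ Thursday — that's 1709's doomsday.
In December the doomsday date is Dec 12.
Dec 11 is 1 day before Dec 12; 1 mod 7 = 1, so Thursday − 1 = Wednesday.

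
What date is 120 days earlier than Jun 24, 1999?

February 24, 1999

−24 → May 31, 1999 (end of May, 31 days; 96 left).
−31 → Apr 30, 1999 (end of Apr, 30 days; 65 left).
−30 → Mar 31, 1999 (end of Mar, 31 days; 35 left).
−31 → Feb 28, 1999 (end of Feb, 28 days; 4 left).
−4 → Feb 24, 1999.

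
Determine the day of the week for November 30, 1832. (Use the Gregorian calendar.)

Doomsday rule: the anchor day for the 1800s is Friday. For year 32: 32÷12 = 2 r 8, and 8÷4 = 2, so 2+8+2 = 12.
Friday + 12 ≡ Wednesday — that's 1832's doomsday.
In November the doomsday date is Nov 7.
Nov 30 is 23 days after Nov 7; 23 mod 7 = 2, so Wednesday + 2 = Friday.

Friday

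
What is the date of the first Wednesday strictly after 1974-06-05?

June 12, 1974

Jun 5, 1974 is a Wednesday.
From Wednesday to the next Wednesday is 7 days.
Jun 5, 1974 + 7 = Jun 12, 1974.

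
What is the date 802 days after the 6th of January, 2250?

March 18, 2252

+365 (one year) → Jan 6, 2251 (437 left).
+365 (one year) → Jan 6, 2252 (72 left).
Jan has 31 days: +26 → Feb 1, 2252 (46 left).
Feb has 29 days: +29 → Mar 1, 2252 (17 left).
+17 → Mar 18, 2252.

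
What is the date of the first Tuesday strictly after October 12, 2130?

October 17, 2130

Oct 12, 2130 is a Thursday.
From Thursday to the next Tuesday is 5 days.
Oct 12, 2130 + 5 = Oct 17, 2130.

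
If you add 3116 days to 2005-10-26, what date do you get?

May 8, 2014

+365 (one year) → Oct 26, 2006 (2751 left).
+365 (one year) → Oct 26, 2007 (2386 left).
+366 (one year; includes Feb 29, 2008) → Oct 26, 2008 (2020 left).
+365 (one year) → Oct 26, 2009 (1655 left).
+365 (one year) → Oct 26, 2010 (1290 left).
+365 (one year) → Oct 26, 2011 (925 left).
+366 (one year; includes Feb 29, 2012) → Oct 26, 2012 (559 left).
+365 (one year) → Oct 26, 2013 (194 left).
Oct has 31 days: +6 → Nov 1, 2013 (188 left).
Nov has 30 days: +30 → Dec 1, 2013 (158 left).
Dec has 31 days: +31 → Jan 1, 2014 (127 left).
Jan has 31 days: +31 → Feb 1, 2014 (96 left).
Feb has 28 days: +28 → Mar 1, 2014 (68 left).
Mar has 31 days: +31 → Apr 1, 2014 (37 left).
Apr has 30 days: +30 → May 1, 2014 (7 left).
+7 → May 8, 2014.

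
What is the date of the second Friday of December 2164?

December 14, 2164

December 1, 2164 is a Saturday.
The first Friday is therefore December 7 (6 days later).
The second Friday is 7 + 1×7 = December 14.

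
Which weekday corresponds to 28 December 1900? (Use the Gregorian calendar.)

January 1, 1900 is a Monday.
Jan 1, 1900 → Feb 1, 1900: 31 days (January has 31).
Feb 1, 1900 → Mar 1, 1900: 28 days (February has 28).
Mar 1, 1900 → Apr 1, 1900: 31 days (March has 31).
Apr 1, 1900 → May 1, 1900: 30 days (April has 30).
May 1, 1900 → Jun 1, 1900: 31 days (May has 31).
Jun 1, 1900 → Jul 1, 1900: 30 days (June has 30).
Jul 1, 1900 → Aug 1, 1900: 31 days (July has 31).
Aug 1, 1900 → Sep 1, 1900: 31 days (August has 31).
Sep 1, 1900 → Oct 1, 1900: 30 days (September has 30).
Oct 1, 1900 → Nov 1, 1900: 31 days (October has 31).
Nov 1, 1900 → Dec 1, 1900: 30 days (November has 30).
Dec 1, 1900 → Dec 28, 1900: 27 days.
Total: 361 days.
361 mod 7 = 4, so Monday + 4 = Friday.

Friday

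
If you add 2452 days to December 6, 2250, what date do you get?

August 23, 2257

+365 (one year) → Dec 6, 2251 (2087 left).
+366 (one year; includes Feb 29, 2252) → Dec 6, 2252 (1721 left).
+365 (one year) → Dec 6, 2253 (1356 left).
+365 (one year) → Dec 6, 2254 (991 left).
+365 (one year) → Dec 6, 2255 (626 left).
+366 (one year; includes Feb 29, 2256) → Dec 6, 2256 (260 left).
Dec has 31 days: +26 → Jan 1, 2257 (234 left).
Jan has 31 days: +31 → Feb 1, 2257 (203 left).
Feb has 28 days: +28 → Mar 1, 2257 (175 left).
Mar has 31 days: +31 → Apr 1, 2257 (144 left).
Apr has 30 days: +30 → May 1, 2257 (114 left).
May has 31 days: +31 → Jun 1, 2257 (83 left).
Jun has 30 days: +30 → Jul 1, 2257 (53 left).
Jul has 31 days: +31 → Aug 1, 2257 (22 left).
+22 → Aug 23, 2257.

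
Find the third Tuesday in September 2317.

September 18, 2317

September 1, 2317 is a Saturday.
The first Tuesday is therefore September 4 (3 days later).
The third Tuesday is 4 + 2×7 = September 18.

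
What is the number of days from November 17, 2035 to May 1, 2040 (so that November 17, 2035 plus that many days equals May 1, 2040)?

1627

Nov 17, 2035 → Nov 17, 2036: 366 days (Feb 29, 2036 is in that span).
Nov 17, 2036 → Nov 17, 2037: 365 days.
Nov 17, 2037 → Nov 17, 2038: 365 days.
Nov 17, 2038 → Nov 17, 2039: 365 days.
Nov 17, 2039 → Dec 17, 2039: 30 days (November has 30).
Dec 17, 2039 → Jan 17, 2040: 31 days (December has 31).
Jan 17, 2040 → Feb 17, 2040: 31 days (January has 31).
Feb 17, 2040 → Mar 17, 2040: 29 days (February has 29).
Mar 17, 2040 → Apr 17, 2040: 31 days (March has 31).
Apr 17, 2040 → May 1, 2040: 14 days.
Total: 1627 days.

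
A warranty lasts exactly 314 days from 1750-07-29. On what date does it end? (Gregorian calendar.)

June 8, 1751

Jul has 31 days: +3 → Aug 1, 1750 (311 left).
Aug has 31 days: +31 → Sep 1, 1750 (280 left).
Sep has 30 days: +30 → Oct 1, 1750 (250 left).
Oct has 31 days: +31 → Nov 1, 1750 (219 left).
Nov has 30 days: +30 → Dec 1, 1750 (189 left).
Dec has 31 days: +31 → Jan 1, 1751 (158 left).
Jan has 31 days: +31 → Feb 1, 1751 (127 left).
Feb has 28 days: +28 → Mar 1, 1751 (99 left).
Mar has 31 days: +31 → Apr 1, 1751 (68 left).
Apr has 30 days: +30 → May 1, 1751 (38 left).
May has 31 days: +31 → Jun 1, 1751 (7 left).
+7 → Jun 8, 1751.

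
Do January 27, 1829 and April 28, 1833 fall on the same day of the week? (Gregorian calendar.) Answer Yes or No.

No

From Jan 27, 1829 to Apr 28, 1833 is 1552 days.
1552 mod 7 = 5, so they are different weekdays.
(Jan 27, 1829 is a Tuesday; Apr 28, 1833 is a Sunday.)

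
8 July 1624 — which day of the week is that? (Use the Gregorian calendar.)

Doomsday rule: the anchor day for the 1600s is Tuesday. For year 24: 24÷12 = 2 r 0, and 0÷4 = 0, so 2+0+0 = 2.
Tuesday + 2 ≡ Thursday — that's 1624's doomsday.
In July the doomsday date is Jul 11.
Jul 8 is 3 days before Jul 11; 3 mod 7 = 3, so Thursday − 3 = Monday.

Monday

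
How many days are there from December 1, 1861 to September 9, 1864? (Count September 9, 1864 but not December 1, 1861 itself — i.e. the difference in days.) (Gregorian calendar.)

Dec 1, 1861 → Dec 1, 1862: 365 days.
Dec 1, 1862 → Dec 1, 1863: 365 days.
Dec 1, 1863 → Jan 1, 1864: 31 days (December has 31).
Jan 1, 1864 → Feb 1, 1864: 31 days (January has 31).
Feb 1, 1864 → Mar 1, 1864: 29 days (February has 29).
Mar 1, 1864 → Apr 1, 1864: 31 days (March has 31).
Apr 1, 1864 → May 1, 1864: 30 days (April has 30).
May 1, 1864 → Jun 1, 1864: 31 days (May has 31).
Jun 1, 1864 → Jul 1, 1864: 30 days (June has 30).
Jul 1, 1864 → Aug 1, 1864: 31 days (July has 31).
Aug 1, 1864 → Sep 1, 1864: 31 days (August has 31).
Sep 1, 1864 → Sep 9, 1864: 8 days.
Total: 1013 days.

1013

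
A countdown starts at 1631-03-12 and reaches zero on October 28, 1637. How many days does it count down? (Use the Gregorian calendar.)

Mar 12, 1631 → Mar 12, 1632: 366 days (Feb 29, 1632 is in that span).
Mar 12, 1632 → Mar 12, 1633: 365 days.
Mar 12, 1633 → Mar 12, 1634: 365 days.
Mar 12, 1634 → Mar 12, 1635: 365 days.
Mar 12, 1635 → Mar 12, 1636: 366 days (Feb 29, 1636 is in that span).
Mar 12, 1636 → Mar 12, 1637: 365 days.
Mar 12, 1637 → Apr 12, 1637: 31 days (March has 31).
Apr 12, 1637 → May 12, 1637: 30 days (April has 30).
May 12, 1637 → Jun 12, 1637: 31 days (May has 31).
Jun 12, 1637 → Jul 12, 1637: 30 days (June has 30).
Jul 12, 1637 → Aug 12, 1637: 31 days (July has 31).
Aug 12, 1637 → Sep 12, 1637: 31 days (August has 31).
Sep 12, 1637 → Oct 12, 1637: 30 days (September has 30).
Oct 12, 1637 → Oct 28, 1637: 16 days.
Total: 2422 days.

2422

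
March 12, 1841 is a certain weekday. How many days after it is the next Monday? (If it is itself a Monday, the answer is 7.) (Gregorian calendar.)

3

Mar 12, 1841 is a Friday.
From Friday to the next Monday is 3 days.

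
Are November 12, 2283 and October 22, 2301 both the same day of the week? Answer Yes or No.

No

From Nov 12, 2283 to Oct 22, 2301 is 6553 days.
6553 mod 7 = 1, so they are different weekdays.
(Nov 12, 2283 is a Monday; Oct 22, 2301 is a Tuesday.)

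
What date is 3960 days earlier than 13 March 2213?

May 10, 2202

−365 (one year) → Mar 13, 2212 (3595 left).
−366 (one year; includes Feb 29, 2212) → Mar 13, 2211 (3229 left).
−365 (one year) → Mar 13, 2210 (2864 left).
−365 (one year) → Mar 13, 2209 (2499 left).
−365 (one year) → Mar 13, 2208 (2134 left).
−366 (one year; includes Feb 29, 2208) → Mar 13, 2207 (1768 left).
−365 (one year) → Mar 13, 2206 (1403 left).
−365 (one year) → Mar 13, 2205 (1038 left).
−365 (one year) → Mar 13, 2204 (673 left).
−366 (one year; includes Feb 29, 2204) → Mar 13, 2203 (307 left).
−13 → Feb 28, 2203 (end of Feb, 28 days; 294 left).
−28 → Jan 31, 2203 (end of Jan, 31 days; 266 left).
−31 → Dec 31, 2202 (end of Dec, 31 days; 235 left).
−31 → Nov 30, 2202 (end of Nov, 30 days; 204 left).
−30 → Oct 31, 2202 (end of Oct, 31 days; 174 left).
−31 → Sep 30, 2202 (end of Sep, 30 days; 143 left).
−30 → Aug 31, 2202 (end of Aug, 31 days; 113 left).
−31 → Jul 31, 2202 (end of Jul, 31 days; 82 left).
−31 → Jun 30, 2202 (end of Jun, 30 days; 51 left).
−30 → May 31, 2202 (end of May, 31 days; 21 left).
−21 → May 10, 2202.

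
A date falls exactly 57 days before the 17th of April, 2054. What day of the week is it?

Thursday

Apr 17, 2054 is a Friday.
57 mod 7 = 1, so 57 days before a Friday is Friday − 1 = Thursday.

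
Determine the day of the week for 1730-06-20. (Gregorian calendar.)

Tuesday

Doomsday rule: the anchor day for the 1700s is Sunday. For year 30: 30÷12 = 2 r 6, and 6÷4 = 1, so 2+6+1 = 9.
Sunday + 9 ≡ Tuesday — that's 1730's doomsday.
In June the doomsday date is Jun 6.
Jun 20 is 14 days after Jun 6; 14 mod 7 = 0, so Tuesday + 0 = Tuesday.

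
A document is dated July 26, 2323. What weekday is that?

Doomsday rule: the anchor day for the 2300s is Wednesday. For year 23: 23÷12 = 1 r 11, and 11÷4 = 2, so 1+11+2 = 14.
Wednesday + 14 ≡ Wednesday — that's 2323's doomsday.
In July the doomsday date is Jul 11.
Jul 26 is 15 days after Jul 11; 15 mod 7 = 1, so Wednesday + 1 = Thursday.

Thursday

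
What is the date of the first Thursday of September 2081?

September 1, 2081 is a Monday.
The first Thursday is therefore September 4 (3 days later).

September 4, 2081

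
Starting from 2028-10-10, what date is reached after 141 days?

February 28, 2029

Oct has 31 days: +22 → Nov 1, 2028 (119 left).
Nov has 30 days: +30 → Dec 1, 2028 (89 left).
Dec has 31 days: +31 → Jan 1, 2029 (58 left).
Jan has 31 days: +31 → Feb 1, 2029 (27 left).
+27 → Feb 28, 2029.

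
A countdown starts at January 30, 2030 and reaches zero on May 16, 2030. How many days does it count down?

Jan 30, 2030 → Feb 28, 2030: 29 days (January has 31).
Feb 28, 2030 → Mar 28, 2030: 28 days (February has 28).
Mar 28, 2030 → Apr 28, 2030: 31 days (March has 31).
Apr 28, 2030 → May 16, 2030: 18 days.
Total: 106 days.

106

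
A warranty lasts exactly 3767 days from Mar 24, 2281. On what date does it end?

+365 (one year) → Mar 24, 2282 (3402 left).
+365 (one year) → Mar 24, 2283 (3037 left).
+366 (one year; includes Feb 29, 2284) → Mar 24, 2284 (2671 left).
+365 (one year) → Mar 24, 2285 (2306 left).
+365 (one year) → Mar 24, 2286 (1941 left).
+365 (one year) → Mar 24, 2287 (1576 left).
+366 (one year; includes Feb 29, 2288) → Mar 24, 2288 (1210 left).
+365 (one year) → Mar 24, 2289 (845 left).
+365 (one year) → Mar 24, 2290 (480 left).
+365 (one year) → Mar 24, 2291 (115 left).
Mar has 31 days: +8 → Apr 1, 2291 (107 left).
Apr has 30 days: +30 → May 1, 2291 (77 left).
May has 31 days: +31 → Jun 1, 2291 (46 left).
Jun has 30 days: +30 → Jul 1, 2291 (16 left).
+16 → Jul 17, 2291.

July 17, 2291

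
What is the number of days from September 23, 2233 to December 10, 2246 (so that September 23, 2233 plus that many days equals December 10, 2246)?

Sep 23, 2233 → Sep 23, 2234: 365 days.
Sep 23, 2234 → Sep 23, 2235: 365 days.
Sep 23, 2235 → Sep 23, 2236: 366 days (Feb 29, 2236 is in that span).
Sep 23, 2236 → Sep 23, 2237: 365 days.
Sep 23, 2237 → Sep 23, 2238: 365 days.
Sep 23, 2238 → Sep 23, 2239: 365 days.
Sep 23, 2239 → Sep 23, 2240: 366 days (Feb 29, 2240 is in that span).
Sep 23, 2240 → Sep 23, 2241: 365 days.
Sep 23, 2241 → Sep 23, 2242: 365 days.
Sep 23, 2242 → Sep 23, 2243: 365 days.
Sep 23, 2243 → Sep 23, 2244: 366 days (Feb 29, 2244 is in that span).
Sep 23, 2244 → Sep 23, 2245: 365 days.
Sep 23, 2245 → Sep 23, 2246: 365 days.
Sep 23, 2246 → Oct 23, 2246: 30 days (September has 30).
Oct 23, 2246 → Nov 23, 2246: 31 days (October has 31).
Nov 23, 2246 → Dec 10, 2246: 17 days.
Total: 4826 days.

4826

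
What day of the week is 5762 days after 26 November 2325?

Friday

Nov 26, 2325 is a Thursday.
5762 mod 7 = 1, so 5762 days after a Thursday is Thursday + 1 = Friday.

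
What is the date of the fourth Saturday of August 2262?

August 1, 2262 is a Friday.
The first Saturday is therefore August 2 (1 days later).
The fourth Saturday is 2 + 3×7 = August 23.

August 23, 2262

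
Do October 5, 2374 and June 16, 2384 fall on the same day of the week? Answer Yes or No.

From Oct 5, 2374 to Jun 16, 2384 is 3542 days.
3542 mod 7 = 0, so they are the same weekday.
(Oct 5, 2374 is a Saturday; Jun 16, 2384 is a Saturday.)

Yes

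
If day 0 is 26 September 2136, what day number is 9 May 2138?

Sep 26, 2136 → Sep 26, 2137: 365 days.
Sep 26, 2137 → Oct 26, 2137: 30 days (September has 30).
Oct 26, 2137 → Nov 26, 2137: 31 days (October has 31).
Nov 26, 2137 → Dec 26, 2137: 30 days (November has 30).
Dec 26, 2137 → Jan 26, 2138: 31 days (December has 31).
Jan 26, 2138 → Feb 26, 2138: 31 days (January has 31).
Feb 26, 2138 → Mar 26, 2138: 28 days (February has 28).
Mar 26, 2138 → Apr 26, 2138: 31 days (March has 31).
Apr 26, 2138 → May 9, 2138: 13 days.
Total: 590 days.

590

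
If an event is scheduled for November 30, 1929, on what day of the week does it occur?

Doomsday rule: the anchor day for the 1900s is Wednesday. For year 29: 29÷12 = 2 r 5, and 5÷4 = 1, so 2+5+1 = 8.
Wednesday + 8 ≡ Thursday — that's 1929's doomsday.
In November the doomsday date is Nov 7.
Nov 30 is 23 days after Nov 7; 23 mod 7 = 2, so Thursday + 2 = Saturday.

Saturday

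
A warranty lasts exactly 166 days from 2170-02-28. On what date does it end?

Feb has 28 days: +1 → Mar 1, 2170 (165 left).
Mar has 31 days: +31 → Apr 1, 2170 (134 left).
Apr has 30 days: +30 → May 1, 2170 (104 left).
May has 31 days: +31 → Jun 1, 2170 (73 left).
Jun has 30 days: +30 → Jul 1, 2170 (43 left).
Jul has 31 days: +31 → Aug 1, 2170 (12 left).
+12 → Aug 13, 2170.

August 13, 2170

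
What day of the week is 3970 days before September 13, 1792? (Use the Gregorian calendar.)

Wednesday

Sep 13, 1792 is a Thursday.
3970 mod 7 = 1, so 3970 days before a Thursday is Thursday − 1 = Wednesday.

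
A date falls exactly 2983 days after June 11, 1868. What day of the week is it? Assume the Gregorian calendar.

Friday

First find the weekday of Jun 11, 1868. Doomsday rule: the anchor day for the 1800s is Friday. For year 68: 68÷12 = 5 r 8, and 8÷4 = 2, so 5+8+2 = 15.
Friday + 15 ≡ Saturday — that's 1868's doomsday.
In June the doomsday date is Jun 6.
Jun 11 is 5 days after Jun 6; 5 mod 7 = 5, so Saturday + 5 = Thursday.
2983 mod 7 = 1, so 2983 days after a Thursday is Thursday + 1 = Friday.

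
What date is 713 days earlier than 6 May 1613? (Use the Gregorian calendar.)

May 24, 1611

−365 (one year) → May 6, 1612 (348 left).
−6 → Apr 30, 1612 (end of Apr, 30 days; 342 left).
−30 → Mar 31, 1612 (end of Mar, 31 days; 312 left).
−31 → Feb 29, 1612 (end of Feb, 29 days; 281 left).
−29 → Jan 31, 1612 (end of Jan, 31 days; 252 left).
−31 → Dec 31, 1611 (end of Dec, 31 days; 221 left).
−31 → Nov 30, 1611 (end of Nov, 30 days; 190 left).
−30 → Oct 31, 1611 (end of Oct, 31 days; 160 left).
−31 → Sep 30, 1611 (end of Sep, 30 days; 129 left).
−30 → Aug 31, 1611 (end of Aug, 31 days; 99 left).
−31 → Jul 31, 1611 (end of Jul, 31 days; 68 left).
−31 → Jun 30, 1611 (end of Jun, 30 days; 37 left).
−30 → May 31, 1611 (end of May, 31 days; 7 left).
−7 → May 24, 1611.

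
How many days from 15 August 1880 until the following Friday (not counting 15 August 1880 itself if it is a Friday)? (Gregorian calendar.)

5

Aug 15, 1880 is a Sunday.
From Sunday to the next Friday is 5 days.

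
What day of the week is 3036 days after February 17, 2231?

Tuesday

First find the weekday of Feb 17, 2231. Doomsday rule: the anchor day for the 2200s is Friday. For year 31: 31÷12 = 2 r 7, and 7÷4 = 1, so 2+7+1 = 10.
Friday + 10 ≡ Monday — that's 2231's doomsday.
In February the doomsday date is Feb 28 (2231 is not a leap year).
Feb 17 is 11 days before Feb 28; 11 mod 7 = 4, so Monday − 4 = Thursday.
3036 mod 7 = 5, so 3036 days after a Thursday is Thursday + 5 = Tuesday.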